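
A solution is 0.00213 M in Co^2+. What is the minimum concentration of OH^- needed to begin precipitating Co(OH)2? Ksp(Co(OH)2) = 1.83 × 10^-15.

[OH^-] = 9.27 × 10^-7 M

Co(OH)2(s) ⇌ Co^2+(aq) + 2 OH^-(aq)
Ksp = [Co^2+][OH^-]^2
Precipitation begins when Q = Ksp. With [Co^2+] = 0.00213 M:
1.83 × 10^-15 = (0.00213) × [OH^-]^2
[OH^-] = (1.83 × 10^-15 / 2.13 × 10^-3)^(1/2) = 9.27 x 10^-7 M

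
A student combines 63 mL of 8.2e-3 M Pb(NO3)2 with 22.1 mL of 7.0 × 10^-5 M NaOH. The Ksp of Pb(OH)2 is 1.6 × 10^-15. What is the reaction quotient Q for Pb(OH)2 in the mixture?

Q = 2.0 × 10^-12

Total volume = 63 + 22.1 = 85.1 mL.
[Pb^2+] = 8.2 x 10^-3 × (63/85.1) = 6.07 × 10^-3 M
[OH^-] = 7.0 x 10^-5 × (22.1/85.1) = 1.82 × 10^-5 M
Pb(OH)2(s) ⇌ Pb^2+ + 2 OH^-, so Q = [Pb^2+][OH^-]^2
Q = (6.07 × 10^-3)(1.82 × 10^-5)^2 = 2.0 × 10^-12
Q > Ksp, so Pb(OH)2 will precipitate.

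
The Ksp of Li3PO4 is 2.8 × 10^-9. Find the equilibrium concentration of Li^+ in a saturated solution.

Li3PO4(s) <=> 3 Li^+(aq) + PO4^3-(aq)
Ksp = [Li^+]^3[PO4^3-]
Let s = molar solubility. Then [Li^+] = 3s and [PO4^3-] = s.
Ksp = (3s)^3s = 27s^4
s^4 = 2.8 × 10^-9 / 27, so s = 3.19 x 10^-3 M
[Li^+] = 3s = 9.6 x 10^-3 M

9.6 × 10^-3 M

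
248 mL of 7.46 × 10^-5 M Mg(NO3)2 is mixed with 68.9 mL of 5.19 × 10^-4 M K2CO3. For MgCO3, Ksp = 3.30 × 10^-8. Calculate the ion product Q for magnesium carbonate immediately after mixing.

Q ≈ 6.59 × 10^-9

Total volume = 248 + 68.9 = 316.9 mL.
[Mg^2+] = 7.46 × 10^-5 × (248/316.9) = 5.838 × 10^-5 M
[CO3^2-] = 5.19 × 10^-4 × (68.9/316.9) = 1.128 x 10^-4 M
MgCO3(s) ⇌ Mg^2+(aq) + CO3^2-(aq), so Q = [Mg^2+][CO3^2-]
Q = (5.838 × 10^-5)(1.128 × 10^-4) = 6.59 x 10^-9
Q < Ksp, so no precipitate of MgCO3 forms.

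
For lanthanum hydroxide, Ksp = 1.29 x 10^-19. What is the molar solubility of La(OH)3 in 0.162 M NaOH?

s ≈ 3.03 x 10^-17 M

La(OH)3(s) ⇌ La^3+(aq) + 3 OH^-(aq)
Ksp = [La^3+][OH^-]^3
If s mol/L dissolves here, [La^3+] = s, [OH^-] = 0.162 + 3s ≈ 0.162 (Ksp is small, so little additional dissolves).
Ksp ≈ s × (0.162)^3
s = 3.03 × 10^-17 M
Check: 3s = 9.1 x 10^-17 ≪ 0.162, so the approximation is valid.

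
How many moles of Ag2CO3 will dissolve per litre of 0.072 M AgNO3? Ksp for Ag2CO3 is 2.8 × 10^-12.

s ≈ 5.4e-10 M

Ag2CO3(s) ⇌ 2 Ag^+(aq) + CO3^2-(aq)
Ksp = [Ag^+]^2[CO3^2-]
If s mol/L dissolves here, [Ag^+] = 0.072 + 2s ≈ 0.072, [CO3^2-] = s (common-ion effect: Ag^+ is already 0.072 M).
Ksp ≈ (0.072)^2 × s
s = 5.4 × 10^-10 M
Check: 2s = 1.1 x 10^-9 ≪ 0.072, so the approximation is valid.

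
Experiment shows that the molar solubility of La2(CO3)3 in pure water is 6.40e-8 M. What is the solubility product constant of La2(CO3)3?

La2(CO3)3(s) ⇌ 2 La^3+(aq) + 3 CO3^2-(aq)
Let s = molar solubility. Then [La^3+] = 2s and [CO3^2-] = 3s.
Ksp = [La^3+]^2[CO3^2-]^3
Ksp = (2s)^2(3s)^3 = 108s^5
Ksp = 108 × (6.40 × 10^-8)^5 = 1.16 x 10^-34

1.16e-34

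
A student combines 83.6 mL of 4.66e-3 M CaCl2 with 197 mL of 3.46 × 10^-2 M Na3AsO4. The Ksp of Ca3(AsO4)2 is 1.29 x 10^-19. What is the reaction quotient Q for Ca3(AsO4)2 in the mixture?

1.58 × 10^-12

Total volume = 83.6 + 197 = 280.6 mL.
[Ca^2+] = 4.66 × 10^-3 × (83.6/280.6) = 1.388 × 10^-3 M
[AsO4^3-] = 3.46 x 10^-2 × (197/280.6) = 2.429 × 10^-2 M
Ca3(AsO4)2(s) <=> 3 Ca^2+(aq) + 2 AsO4^3-(aq), so Q = [Ca^2+]^3[AsO4^3-]^2
Q = (1.388 × 10^-3)^3(2.429 × 10^-2)^2 = 1.58 × 10^-12
Q > Ksp, so Ca3(AsO4)2 will precipitate.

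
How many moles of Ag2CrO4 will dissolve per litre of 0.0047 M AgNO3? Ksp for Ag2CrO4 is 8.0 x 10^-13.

Ag2CrO4(s) <=> 2 Ag^+(aq) + CrO4^2-(aq)
Ksp = [Ag^+]^2[CrO4^2-]
If s mol/L dissolves here, [Ag^+] = 0.0047 + 2s ≈ 0.0047, [CrO4^2-] = s (common-ion effect: Ag^+ is already 0.0047 M).
Ksp ≈ (0.0047)^2 × s
s = 3.6 × 10^-8 M
Check: 2s = 7.2 × 10^-8 ≪ 0.0047, so the approximation is valid.

s ≈ 3.6 × 10^-8 M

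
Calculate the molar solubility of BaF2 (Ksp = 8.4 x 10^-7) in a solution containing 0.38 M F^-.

BaF2(s) ⇌ Ba^2+ + 2 F^-
Ksp = [Ba^2+][F^-]^2
If s mol/L dissolves here, [Ba^2+] = s, [F^-] = 0.38 + 2s ≈ 0.38 (common-ion effect: F^- is already 0.38 M).
Ksp ≈ s × (0.38)^2
s = 5.8 × 10^-6 M
Check: 2s = 1.2 × 10^-5 ≪ 0.38, so the approximation is valid.

5.8 × 10^-6 M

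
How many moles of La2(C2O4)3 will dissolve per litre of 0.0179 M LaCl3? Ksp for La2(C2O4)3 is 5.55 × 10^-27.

La2(C2O4)3(s) <=> 2 La^3+ + 3 C2O4^2-
Ksp = [La^3+]^2[C2O4^2-]^3
Let s = moles of La2(C2O4)3 that dissolve per litre. [La^3+] = 0.0179 + 2s ≈ 0.0179, [C2O4^2-] = 3s (common-ion effect: La^3+ is already 0.0179 M).
Ksp ≈ (0.0179)^2 × (3s)^3
s = 8.62 × 10^-9 M
Check: 2s = 1.7 × 10^-8 ≪ 0.0179, so the approximation is valid.

s ≈ 8.62 x 10^-9 M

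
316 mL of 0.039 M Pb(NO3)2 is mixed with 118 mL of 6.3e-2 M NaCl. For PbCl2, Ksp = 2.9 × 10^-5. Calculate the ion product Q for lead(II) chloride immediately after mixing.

8.3e-6

Total volume = 316 + 118 = 434 mL.
[Pb^2+] = 3.9 × 10^-2 × (316/434) = 2.84 × 10^-2 M
[Cl^-] = 6.3 × 10^-2 × (118/434) = 1.71 x 10^-2 M
PbCl2(s) ⇌ Pb^2+(aq) + 2 Cl^-(aq), so Q = [Pb^2+][Cl^-]^2
Q = (2.84 × 10^-2)(1.71 × 10^-2)^2 = 8.3 x 10^-6
Q < Ksp, so no precipitate of PbCl2 forms.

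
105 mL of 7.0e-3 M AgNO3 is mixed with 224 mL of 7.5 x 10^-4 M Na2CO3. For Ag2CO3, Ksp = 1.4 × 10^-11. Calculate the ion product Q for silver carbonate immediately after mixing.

Q = 2.5e-9

Total volume = 105 + 224 = 329 mL.
[Ag^+] = 7.0 × 10^-3 × (105/329) = 2.23 × 10^-3 M
[CO3^2-] = 7.5 x 10^-4 × (224/329) = 5.11 × 10^-4 M
Ag2CO3(s) ⇌ 2 Ag^+(aq) + CO3^2-(aq), so Q = [Ag^+]^2[CO3^2-]
Q = (2.23 × 10^-3)^2(5.11 × 10^-4) = 2.5 x 10^-9
Q > Ksp, so Ag2CO3 will precipitate.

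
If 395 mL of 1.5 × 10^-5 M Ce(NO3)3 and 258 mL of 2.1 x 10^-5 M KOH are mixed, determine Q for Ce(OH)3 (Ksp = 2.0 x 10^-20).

Total volume = 395 + 258 = 653 mL.
[Ce^3+] = 1.5 × 10^-5 × (395/653) = 9.07 × 10^-6 M
[OH^-] = 2.1 × 10^-5 × (258/653) = 8.30 × 10^-6 M
Ce(OH)3(s) ⇌ Ce^3+(aq) + 3 OH^-(aq), so Q = [Ce^3+][OH^-]^3
Q = (9.07 × 10^-6)(8.30 × 10^-6)^3 = 5.2 × 10^-21
Q < Ksp, so no precipitate of Ce(OH)3 forms.

Q = 5.2 × 10^-21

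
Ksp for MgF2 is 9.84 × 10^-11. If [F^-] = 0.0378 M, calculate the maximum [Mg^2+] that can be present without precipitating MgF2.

MgF2(s) <=> Mg^2+(aq) + 2 F^-(aq)
Ksp = [Mg^2+][F^-]^2
Precipitation begins when Q = Ksp. With [F^-] = 0.0378 M:
9.84 × 10^-11 = (0.0378)^2 × [Mg^2+]
[Mg^2+] = (9.84 × 10^-11 / 1.429 × 10^-3) = 6.89 × 10^-8 M

6.89 × 10^-8 M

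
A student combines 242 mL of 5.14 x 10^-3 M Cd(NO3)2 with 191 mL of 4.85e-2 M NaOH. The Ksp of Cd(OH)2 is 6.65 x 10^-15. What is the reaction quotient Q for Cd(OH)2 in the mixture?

Total volume = 242 + 191 = 433 mL.
[Cd^2+] = 5.14 x 10^-3 × (242/433) = 2.873 × 10^-3 M
[OH^-] = 4.85 × 10^-2 × (191/433) = 2.139 x 10^-2 M
Cd(OH)2(s) ⇌ Cd^2+ + 2 OH^-, so Q = [Cd^2+][OH^-]^2
Q = (2.873 × 10^-3)(2.139 x 10^-2)^2 = 1.31 × 10^-6
Q > Ksp, so Cd(OH)2 will precipitate.

Q = 1.31e-6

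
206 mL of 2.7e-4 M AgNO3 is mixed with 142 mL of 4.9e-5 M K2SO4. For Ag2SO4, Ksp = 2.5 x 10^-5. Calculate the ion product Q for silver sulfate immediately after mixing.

Total volume = 206 + 142 = 348 mL.
[Ag^+] = 2.7 × 10^-4 × (206/348) = 1.60 × 10^-4 M
[SO4^2-] = 4.9 × 10^-5 × (142/348) = 2.00 × 10^-5 M
Ag2SO4(s) ⇌ 2 Ag^+(aq) + SO4^2-(aq), so Q = [Ag^+]^2[SO4^2-]
Q = (1.60 × 10^-4)^2(2.00 × 10^-5) = 5.1 × 10^-13
Q < Ksp, so no precipitate of Ag2SO4 forms.

Q = 5.1 x 10^-13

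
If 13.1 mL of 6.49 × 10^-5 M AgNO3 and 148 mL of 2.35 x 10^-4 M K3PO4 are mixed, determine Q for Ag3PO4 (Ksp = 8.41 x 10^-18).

Total volume = 13.1 + 148 = 161.1 mL.
[Ag^+] = 6.49 x 10^-5 × (13.1/161.1) = 5.277 × 10^-6 M
[PO4^3-] = 2.35 × 10^-4 × (148/161.1) = 2.159 × 10^-4 M
Ag3PO4(s) ⇌ 3 Ag^+(aq) + PO4^3-(aq), so Q = [Ag^+]^3[PO4^3-]
Q = (5.277 x 10^-6)^3(2.159 × 10^-4) = 3.17 x 10^-20
Q < Ksp, so no precipitate of Ag3PO4 forms.

Q = 3.17 x 10^-20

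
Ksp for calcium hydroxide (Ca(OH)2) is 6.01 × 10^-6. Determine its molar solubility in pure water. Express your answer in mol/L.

Ca(OH)2(s) <=> Ca^2+(aq) + 2 OH^-(aq)
Ksp = [Ca^2+][OH^-]^2
Let s = molar solubility. Then [Ca^2+] = s and [OH^-] = 2s.
Ksp = s(2s)^2 = 4s^3
Solving, s = (6.01 × 10^-6/4)^(1/3) = 1.15 x 10^-2 M

s ≈ 1.15e-2 M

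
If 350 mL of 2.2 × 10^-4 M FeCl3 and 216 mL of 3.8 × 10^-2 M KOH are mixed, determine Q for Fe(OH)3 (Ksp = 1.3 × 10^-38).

Total volume = 350 + 216 = 566 mL.
[Fe^3+] = 2.2 × 10^-4 × (350/566) = 1.36 × 10^-4 M
[OH^-] = 3.8 × 10^-2 × (216/566) = 1.45 × 10^-2 M
Fe(OH)3(s) ⇌ Fe^3+(aq) + 3 OH^-(aq), so Q = [Fe^3+][OH^-]^3
Q = (1.36 × 10^-4)(1.45 x 10^-2)^3 = 4.1 x 10^-10
Q > Ksp, so Fe(OH)3 will precipitate.

Q = 4.1 × 10^-10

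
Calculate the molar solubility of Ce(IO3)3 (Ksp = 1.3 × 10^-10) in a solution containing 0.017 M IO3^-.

Ce(IO3)3(s) <=> Ce^3+(aq) + 3 IO3^-(aq)
Ksp = [Ce^3+][IO3^-]^3
Let s be the molar solubility in this solution. [Ce^3+] = s, [IO3^-] = 0.017 + 3s ≈ 0.017 (Ksp is small, so little additional dissolves).
Ksp ≈ s × (0.017)^3
s = 2.6 × 10^-5 M
Check: 3s = 7.9 x 10^-5 ≪ 0.017, so the approximation is valid.

s = 2.6 x 10^-5 M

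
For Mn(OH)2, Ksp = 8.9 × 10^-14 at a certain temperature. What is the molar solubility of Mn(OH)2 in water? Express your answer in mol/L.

Mn(OH)2(s) <=> Mn^2+(aq) + 2 OH^-(aq)
Ksp = [Mn^2+][OH^-]^2
Let s = molar solubility. Then [Mn^2+] = s and [OH^-] = 2s.
Substituting: Ksp = s(2s)^2 = 4s^3
s^3 = 8.9 × 10^-14 / 4, so s = 2.8 x 10^-5 M

s ≈ 2.8 x 10^-5 M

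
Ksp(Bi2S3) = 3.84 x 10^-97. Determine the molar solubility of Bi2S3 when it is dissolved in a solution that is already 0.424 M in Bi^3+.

Bi2S3(s) <=> 2 Bi^3+ + 3 S^2-
Ksp = [Bi^3+]^2[S^2-]^3
If s mol/L dissolves here, [Bi^3+] = 0.424 + 2s ≈ 0.424, [S^2-] = 3s (since the Bi^3+ already present dominates).
Ksp ≈ (0.424)^2 × (3s)^3
s = 4.29 x 10^-33 M
Check: 2s = 8.6 x 10^-33 ≪ 0.424, so the approximation is valid.

s ≈ 4.29 × 10^-33 M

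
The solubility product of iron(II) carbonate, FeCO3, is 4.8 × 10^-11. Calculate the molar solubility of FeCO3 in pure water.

s = 6.9 × 10^-6 M

FeCO3(s) ⇌ Fe^2+(aq) + CO3^2-(aq)
Ksp = [Fe^2+][CO3^2-]
Let s = molar solubility. Then [Fe^2+] = s and [CO3^2-] = s.
Ksp = s × s = s^2
s = (4.8 × 10^-11)^(1/2) = 6.9 × 10^-6 M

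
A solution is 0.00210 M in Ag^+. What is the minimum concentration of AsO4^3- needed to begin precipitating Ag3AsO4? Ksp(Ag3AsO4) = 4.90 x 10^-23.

5.29 x 10^-15 M

Ag3AsO4(s) ⇌ 3 Ag^+ + AsO4^3-
Ksp = [Ag^+]^3[AsO4^3-]
Precipitation begins when Q = Ksp. With [Ag^+] = 0.00210 M:
4.90 x 10^-23 = (0.00210)^3 × [AsO4^3-]
[AsO4^3-] = (4.90 x 10^-23 / 9.261 × 10^-9) = 5.29 x 10^-15 M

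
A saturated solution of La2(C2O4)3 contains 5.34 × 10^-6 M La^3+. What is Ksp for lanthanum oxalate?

1.47 × 10^-26

La2(C2O4)3(s) ⇌ 2 La^3+ + 3 C2O4^2-
Stoichiometry gives [C2O4^2-] = (3/2)[La^3+] = 8.010 × 10^-6 M.
Ksp = [La^3+]^2[C2O4^2-]^3
Ksp = (5.34 × 10^-6)^2 × (8.010 × 10^-6)^3 = 1.47 x 10^-26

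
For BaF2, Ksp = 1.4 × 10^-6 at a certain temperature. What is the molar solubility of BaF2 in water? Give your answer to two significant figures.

7.0e-3 M

BaF2(s) ⇌ Ba^2+ + 2 F^-
Ksp = [Ba^2+][F^-]^2
If s mol/L of BaF2 dissolves, [Ba^2+] = s and [F^-] = 2s.
Ksp = s(2s)^2 = 4s^3
s^3 = 1.4 × 10^-6 / 4, so s = 7.0 × 10^-3 M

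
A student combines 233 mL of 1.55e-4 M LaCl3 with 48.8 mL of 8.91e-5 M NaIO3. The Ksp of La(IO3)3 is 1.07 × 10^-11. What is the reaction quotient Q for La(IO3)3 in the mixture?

Q ≈ 4.71e-19

Total volume = 233 + 48.8 = 281.8 mL.
[La^3+] = 1.55 × 10^-4 × (233/281.8) = 1.282 × 10^-4 M
[IO3^-] = 8.91 × 10^-5 × (48.8/281.8) = 1.543 × 10^-5 M
La(IO3)3(s) ⇌ La^3+ + 3 IO3^-, so Q = [La^3+][IO3^-]^3
Q = (1.282 × 10^-4)(1.543 × 10^-5)^3 = 4.71 × 10^-19
Q < Ksp, so no precipitate of La(IO3)3 forms.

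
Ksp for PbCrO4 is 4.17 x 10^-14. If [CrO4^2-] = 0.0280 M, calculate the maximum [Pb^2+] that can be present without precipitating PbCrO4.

1.49e-12 M

PbCrO4(s) ⇌ Pb^2+ + CrO4^2-
Ksp = [Pb^2+][CrO4^2-]
Precipitation begins when Q = Ksp. With [CrO4^2-] = 0.0280 M:
4.17 x 10^-14 = (0.0280) × [Pb^2+]
[Pb^2+] = (4.17 x 10^-14 / 2.80 x 10^-2) = 1.49 x 10^-12 M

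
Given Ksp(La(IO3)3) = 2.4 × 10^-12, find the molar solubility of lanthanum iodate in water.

5.5e-4 M

La(IO3)3(s) <=> La^3+(aq) + 3 IO3^-(aq)
Ksp = [La^3+][IO3^-]^3
For each mole of La(IO3)3 that dissolves: [La^3+] = s, [IO3^-] = 3s.
Substituting: Ksp = s(3s)^3 = 27s^4
Solving, s = (2.4 × 10^-12/27)^(1/4) = 5.5 × 10^-4 M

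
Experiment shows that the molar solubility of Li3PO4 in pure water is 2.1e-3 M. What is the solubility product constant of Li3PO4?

5.3 × 10^-10

Li3PO4(s) ⇌ 3 Li^+ + PO4^3-
Let s = molar solubility. Then [Li^+] = 3s and [PO4^3-] = s.
Ksp = [Li^+]^3[PO4^3-]
Substituting: Ksp = (3s)^3s = 27s^4
With s = 2.1 × 10^-3: Ksp = 5.3 × 10^-10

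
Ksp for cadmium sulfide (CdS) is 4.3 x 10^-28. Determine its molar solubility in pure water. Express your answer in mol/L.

s = 2.1 x 10^-14 M

CdS(s) <=> Cd^2+(aq) + S^2-(aq)
Ksp = [Cd^2+][S^2-]
With molar solubility s: [Cd^2+] = s, [S^2-] = s.
Ksp = (s)(s) = s^2
s = (4.3 x 10^-28)^(1/2) = 2.1 × 10^-14 M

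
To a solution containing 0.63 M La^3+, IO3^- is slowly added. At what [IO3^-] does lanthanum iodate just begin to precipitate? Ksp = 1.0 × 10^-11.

La(IO3)3(s) <=> La^3+(aq) + 3 IO3^-(aq)
Ksp = [La^3+][IO3^-]^3
Precipitation begins when Q = Ksp. With [La^3+] = 0.63 M:
1.0 × 10^-11 = (0.63) × [IO3^-]^3
[IO3^-] = (1.0 × 10^-11 / 6.3 × 10^-1)^(1/3) = 2.5 × 10^-4 M

[IO3^-] ≈ 2.5 × 10^-4 M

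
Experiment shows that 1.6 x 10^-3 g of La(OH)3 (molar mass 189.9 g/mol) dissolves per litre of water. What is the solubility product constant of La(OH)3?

Ksp ≈ 1.4 × 10^-19

Molar solubility s = (1.6 × 10^-3 g/L) / (189.9 g/mol) = 8.43 x 10^-6 M.
La(OH)3(s) ⇌ La^3+(aq) + 3 OH^-(aq)
For each mole of La(OH)3 that dissolves: [La^3+] = s, [OH^-] = 3s.
Ksp = [La^3+][OH^-]^3
So Ksp = s × (3s)^3 = 27s^4
Ksp = 27 × (8.43 x 10^-6)^4 = 1.4 × 10^-19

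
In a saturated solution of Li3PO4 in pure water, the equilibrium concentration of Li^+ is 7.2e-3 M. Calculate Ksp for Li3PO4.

Li3PO4(s) ⇌ 3 Li^+ + PO4^3-
Stoichiometry gives [PO4^3-] = (1/3)[Li^+] = 2.40 × 10^-3 M.
Ksp = [Li^+]^3[PO4^3-]
Ksp = (7.2 x 10^-3)^3 × 2.40 × 10^-3 = 9.0 × 10^-10

Ksp = 9.0 × 10^-10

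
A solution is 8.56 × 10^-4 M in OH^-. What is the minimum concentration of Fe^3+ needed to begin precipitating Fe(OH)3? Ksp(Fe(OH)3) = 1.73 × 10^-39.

[Fe^3+] = 2.76 × 10^-30 M

Fe(OH)3(s) ⇌ Fe^3+(aq) + 3 OH^-(aq)
Ksp = [Fe^3+][OH^-]^3
Precipitation begins when Q = Ksp. With [OH^-] = 8.56 × 10^-4 M:
1.73 × 10^-39 = (8.56 × 10^-4)^3 × [Fe^3+]
[Fe^3+] = (1.73 × 10^-39 / 6.272 x 10^-10) = 2.76 x 10^-30 M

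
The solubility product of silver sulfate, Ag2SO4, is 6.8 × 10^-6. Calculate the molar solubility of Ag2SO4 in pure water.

Ag2SO4(s) ⇌ 2 Ag^+(aq) + SO4^2-(aq)
Ksp = [Ag^+]^2[SO4^2-]
For each mole of Ag2SO4 that dissolves: [Ag^+] = 2s, [SO4^2-] = s.
Ksp = (2s)^2s = 4s^3
s = (6.8 × 10^-6 / 4)^(1/3) = 1.2 × 10^-2 M

s ≈ 0.012 M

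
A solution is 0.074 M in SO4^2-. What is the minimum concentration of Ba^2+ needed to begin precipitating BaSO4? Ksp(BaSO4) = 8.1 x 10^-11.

BaSO4(s) ⇌ Ba^2+(aq) + SO4^2-(aq)
Ksp = [Ba^2+][SO4^2-]
Precipitation begins when Q = Ksp. With [SO4^2-] = 0.074 M:
8.1 x 10^-11 = (0.074) × [Ba^2+]
[Ba^2+] = (8.1 x 10^-11 / 7.4 × 10^-2) = 1.1 x 10^-9 M

1.1 × 10^-9 M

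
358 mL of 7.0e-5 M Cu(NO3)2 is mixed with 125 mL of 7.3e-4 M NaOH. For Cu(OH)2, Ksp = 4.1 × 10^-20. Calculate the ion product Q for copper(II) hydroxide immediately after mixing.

Total volume = 358 + 125 = 483 mL.
[Cu^2+] = 7.0 × 10^-5 × (358/483) = 5.19 x 10^-5 M
[OH^-] = 7.3 × 10^-4 × (125/483) = 1.89 × 10^-4 M
Cu(OH)2(s) ⇌ Cu^2+(aq) + 2 OH^-(aq), so Q = [Cu^2+][OH^-]^2
Q = (5.19 x 10^-5)(1.89 × 10^-4)^2 = 1.9 × 10^-12
Q > Ksp, so Cu(OH)2 will precipitate.

Q ≈ 1.9 × 10^-12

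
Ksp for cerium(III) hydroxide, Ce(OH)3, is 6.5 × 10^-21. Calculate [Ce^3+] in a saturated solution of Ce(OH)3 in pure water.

[Ce^3+] ≈ 3.9 x 10^-6 M

Ce(OH)3(s) <=> Ce^3+ + 3 OH^-
Ksp = [Ce^3+][OH^-]^3
Let s = molar solubility. Then [Ce^3+] = s and [OH^-] = 3s.
So Ksp = s × (3s)^3 = 27s^4
s^4 = 6.5 × 10^-21 / 27, so s = 3.94 x 10^-6 M
[Ce^3+] = s = 3.9 x 10^-6 M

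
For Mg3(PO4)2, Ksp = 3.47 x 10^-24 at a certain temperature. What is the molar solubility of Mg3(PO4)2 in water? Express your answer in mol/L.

Mg3(PO4)2(s) ⇌ 3 Mg^2+ + 2 PO4^3-
Ksp = [Mg^2+]^3[PO4^3-]^2
With molar solubility s: [Mg^2+] = 3s, [PO4^3-] = 2s.
Ksp = (3s)^3(2s)^2 = 108s^5
s = (3.47 x 10^-24 / 108)^(1/5) = 7.97 x 10^-6 M

s ≈ 7.97e-6 M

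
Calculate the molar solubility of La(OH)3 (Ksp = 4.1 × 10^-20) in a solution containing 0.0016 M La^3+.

La(OH)3(s) ⇌ La^3+(aq) + 3 OH^-(aq)
Ksp = [La^3+][OH^-]^3
If s mol/L dissolves here, [La^3+] = 0.0016 + s ≈ 0.0016, [OH^-] = 3s (since the La^3+ already present dominates).
Ksp ≈ 0.0016 × (3s)^3
s = 9.8 × 10^-7 M
Check: s = 9.8 × 10^-7 ≪ 0.0016, so the approximation is valid.

s = 9.8e-7 M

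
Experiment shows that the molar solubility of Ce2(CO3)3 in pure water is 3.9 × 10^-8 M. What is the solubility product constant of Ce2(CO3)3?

9.7 × 10^-36

Ce2(CO3)3(s) ⇌ 2 Ce^3+(aq) + 3 CO3^2-(aq)
With molar solubility s: [Ce^3+] = 2s, [CO3^2-] = 3s.
Ksp = [Ce^3+]^2[CO3^2-]^3
Substituting: Ksp = (2s)^2(3s)^3 = 108s^5
With s = 3.9 x 10^-8: Ksp = 9.7 × 10^-36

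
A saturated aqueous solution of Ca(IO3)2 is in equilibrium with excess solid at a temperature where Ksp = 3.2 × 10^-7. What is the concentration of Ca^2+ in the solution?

Ca(IO3)2(s) ⇌ Ca^2+ + 2 IO3^-
Ksp = [Ca^2+][IO3^-]^2
With molar solubility s: [Ca^2+] = s, [IO3^-] = 2s.
Substituting: Ksp = s(2s)^2 = 4s^3
Solving, s = (3.2 × 10^-7/4)^(1/3) = 4.31 x 10^-3 M
[Ca^2+] = s = 4.3 × 10^-3 M

[Ca^2+] = 4.3 × 10^-3 M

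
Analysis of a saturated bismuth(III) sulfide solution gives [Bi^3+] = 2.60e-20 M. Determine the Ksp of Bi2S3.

Ksp ≈ 4.01e-98

Bi2S3(s) <=> 2 Bi^3+ + 3 S^2-
Stoichiometry gives [S^2-] = (3/2)[Bi^3+] = 3.900 × 10^-20 M.
Ksp = [Bi^3+]^2[S^2-]^3
Ksp = (2.60 × 10^-20)^2 × (3.900 x 10^-20)^3 = 4.01 × 10^-98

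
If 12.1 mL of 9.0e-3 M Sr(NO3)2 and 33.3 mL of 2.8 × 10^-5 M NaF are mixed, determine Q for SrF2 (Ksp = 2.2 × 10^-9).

1.0e-12

Total volume = 12.1 + 33.3 = 45.4 mL.
[Sr^2+] = 9.0 × 10^-3 × (12.1/45.4) = 2.40 × 10^-3 M
[F^-] = 2.8 × 10^-5 × (33.3/45.4) = 2.05 × 10^-5 M
SrF2(s) ⇌ Sr^2+(aq) + 2 F^-(aq), so Q = [Sr^2+][F^-]^2
Q = (2.40 × 10^-3)(2.05 x 10^-5)^2 = 1.0 × 10^-12
Q < Ksp, so no precipitate of SrF2 forms.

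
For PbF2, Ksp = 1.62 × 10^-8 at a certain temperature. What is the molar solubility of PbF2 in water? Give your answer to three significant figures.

s ≈ 1.59 × 10^-3 M

PbF2(s) <=> Pb^2+(aq) + 2 F^-(aq)
Ksp = [Pb^2+][F^-]^2
If s mol/L of PbF2 dissolves, [Pb^2+] = s and [F^-] = 2s.
Ksp = s(2s)^2 = 4s^3
s = (1.62 × 10^-8 / 4)^(1/3) = 1.59 × 10^-3 M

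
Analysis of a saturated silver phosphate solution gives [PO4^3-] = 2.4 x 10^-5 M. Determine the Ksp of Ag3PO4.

Ksp ≈ 9.0e-18

Ag3PO4(s) ⇌ 3 Ag^+(aq) + PO4^3-(aq)
Stoichiometry gives [Ag^+] = (3/1)[PO4^3-] = 7.20 x 10^-5 M.
Ksp = [Ag^+]^3[PO4^3-]
Ksp = (7.20 × 10^-5)^3 × 2.4 x 10^-5 = 9.0 x 10^-18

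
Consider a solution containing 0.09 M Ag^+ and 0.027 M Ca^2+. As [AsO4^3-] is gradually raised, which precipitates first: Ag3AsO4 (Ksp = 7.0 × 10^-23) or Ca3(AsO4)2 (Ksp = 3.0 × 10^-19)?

Each salt begins to precipitate when Q = Ksp, i.e. when [AsO4^3-] reaches its threshold.
For Ag3AsO4: 7.0 × 10^-23 = (0.09)^3 × [AsO4^3-]  ⇒  [AsO4^3-] = 9.6 × 10^-20 M.
For Ca3(AsO4)2: 3.0 × 10^-19 = (0.027)^3 × [AsO4^3-]^2  ⇒  [AsO4^3-] = 1.2 × 10^-7 M.
The salt with the lower threshold [AsO4^3-] precipitates first: Ag3AsO4.

Ag3AsO4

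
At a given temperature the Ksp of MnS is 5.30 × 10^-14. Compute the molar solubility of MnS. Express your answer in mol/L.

MnS(s) ⇌ Mn^2+ + S^2-
Ksp = [Mn^2+][S^2-]
Let s = molar solubility. Then [Mn^2+] = s and [S^2-] = s.
Ksp = s^2
s = (5.30 × 10^-14)^(1/2) = 2.30 × 10^-7 M

2.30 × 10^-7 M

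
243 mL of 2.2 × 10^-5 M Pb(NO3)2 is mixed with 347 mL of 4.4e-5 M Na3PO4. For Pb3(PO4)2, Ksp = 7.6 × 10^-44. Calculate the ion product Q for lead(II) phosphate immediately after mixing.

5.0 × 10^-25

Total volume = 243 + 347 = 590 mL.
[Pb^2+] = 2.2 × 10^-5 × (243/590) = 9.06 x 10^-6 M
[PO4^3-] = 4.4 x 10^-5 × (347/590) = 2.59 × 10^-5 M
Pb3(PO4)2(s) <=> 3 Pb^2+ + 2 PO4^3-, so Q = [Pb^2+]^3[PO4^3-]^2
Q = (9.06 × 10^-6)^3(2.59 x 10^-5)^2 = 5.0 x 10^-25
Q > Ksp, so Pb3(PO4)2 will precipitate.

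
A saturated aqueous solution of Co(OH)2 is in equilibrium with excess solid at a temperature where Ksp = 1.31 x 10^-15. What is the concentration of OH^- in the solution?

Co(OH)2(s) <=> Co^2+(aq) + 2 OH^-(aq)
Ksp = [Co^2+][OH^-]^2
For each mole of Co(OH)2 that dissolves: [Co^2+] = s, [OH^-] = 2s.
So Ksp = s × (2s)^2 = 4s^3
s^3 = 1.31 x 10^-15 / 4, so s = 6.893 x 10^-6 M
[OH^-] = 2s = 1.38 x 10^-5 M

1.38 × 10^-5 M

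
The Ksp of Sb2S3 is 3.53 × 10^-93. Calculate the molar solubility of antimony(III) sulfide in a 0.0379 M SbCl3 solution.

4.50e-31 M

Sb2S3(s) ⇌ 2 Sb^3+(aq) + 3 S^2-(aq)
Ksp = [Sb^3+]^2[S^2-]^3
If s mol/L dissolves here, [Sb^3+] = 0.0379 + 2s ≈ 0.0379, [S^2-] = 3s (since Sb^3+ from SbCl3 dominates).
Ksp ≈ (0.0379)^2 × (3s)^3
s = 4.50 x 10^-31 M
Check: 2s = 9.0 × 10^-31 ≪ 0.0379, so the approximation is valid.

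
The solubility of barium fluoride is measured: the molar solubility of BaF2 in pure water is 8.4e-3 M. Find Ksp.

2.4e-6

BaF2(s) ⇌ Ba^2+ + 2 F^-
Let s = molar solubility. Then [Ba^2+] = s and [F^-] = 2s.
Ksp = [Ba^2+][F^-]^2
Substituting: Ksp = s(2s)^2 = 4s^3
With s = 8.4 × 10^-3: Ksp = 2.4 x 10^-6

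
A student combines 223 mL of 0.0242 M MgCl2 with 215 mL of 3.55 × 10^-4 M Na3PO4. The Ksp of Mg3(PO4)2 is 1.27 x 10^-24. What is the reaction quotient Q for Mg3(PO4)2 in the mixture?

Q = 5.68 × 10^-14

Total volume = 223 + 215 = 438 mL.
[Mg^2+] = 2.42 x 10^-2 × (223/438) = 1.232 × 10^-2 M
[PO4^3-] = 3.55 × 10^-4 × (215/438) = 1.743 × 10^-4 M
Mg3(PO4)2(s) <=> 3 Mg^2+(aq) + 2 PO4^3-(aq), so Q = [Mg^2+]^3[PO4^3-]^2
Q = (1.232 × 10^-2)^3(1.743 × 10^-4)^2 = 5.68 × 10^-14
Q > Ksp, so Mg3(PO4)2 will precipitate.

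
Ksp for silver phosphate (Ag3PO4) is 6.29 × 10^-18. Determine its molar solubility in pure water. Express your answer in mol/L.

Ag3PO4(s) ⇌ 3 Ag^+ + PO4^3-
Ksp = [Ag^+]^3[PO4^3-]
For each mole of Ag3PO4 that dissolves: [Ag^+] = 3s, [PO4^3-] = s.
So Ksp = (3s)^3 × s = 27s^4
Solving, s = (6.29 × 10^-18/27)^(1/4) = 2.20 × 10^-5 M

s ≈ 2.20e-5 M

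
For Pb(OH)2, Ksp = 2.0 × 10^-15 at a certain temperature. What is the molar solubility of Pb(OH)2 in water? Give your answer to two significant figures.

s = 7.9 x 10^-6 M

Pb(OH)2(s) ⇌ Pb^2+ + 2 OH^-
Ksp = [Pb^2+][OH^-]^2
If s mol/L of Pb(OH)2 dissolves, [Pb^2+] = s and [OH^-] = 2s.
Ksp = s(2s)^2 = 4s^3
s^3 = 2.0 × 10^-15 / 4, so s = 7.9 × 10^-6 M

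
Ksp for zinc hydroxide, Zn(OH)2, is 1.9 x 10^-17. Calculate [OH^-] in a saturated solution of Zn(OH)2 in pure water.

Zn(OH)2(s) ⇌ Zn^2+(aq) + 2 OH^-(aq)
Ksp = [Zn^2+][OH^-]^2
With molar solubility s: [Zn^2+] = s, [OH^-] = 2s.
So Ksp = s × (2s)^2 = 4s^3
Solving, s = (1.9 x 10^-17/4)^(1/3) = 1.68 × 10^-6 M
[OH^-] = 2s = 3.4 x 10^-6 M

[OH^-] ≈ 3.4e-6 M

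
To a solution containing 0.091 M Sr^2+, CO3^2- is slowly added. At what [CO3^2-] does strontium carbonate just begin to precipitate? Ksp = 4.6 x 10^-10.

SrCO3(s) <=> Sr^2+ + CO3^2-
Ksp = [Sr^2+][CO3^2-]
Precipitation begins when Q = Ksp. With [Sr^2+] = 0.091 M:
4.6 x 10^-10 = (0.091) × [CO3^2-]
[CO3^2-] = (4.6 x 10^-10 / 9.1 × 10^-2) = 5.1 x 10^-9 M

[CO3^2-] ≈ 5.1 × 10^-9 M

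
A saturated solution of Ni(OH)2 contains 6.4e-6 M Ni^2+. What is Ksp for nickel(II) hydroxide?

Ksp = 1.0 × 10^-15

Ni(OH)2(s) ⇌ Ni^2+ + 2 OH^-
Stoichiometry gives [OH^-] = (2/1)[Ni^2+] = 1.28 × 10^-5 M.
Ksp = [Ni^2+][OH^-]^2
Ksp = 6.4 × 10^-6 × (1.28 x 10^-5)^2 = 1.0 x 10^-15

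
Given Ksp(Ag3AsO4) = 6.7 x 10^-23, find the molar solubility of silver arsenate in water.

s ≈ 1.3 × 10^-6 M

Ag3AsO4(s) ⇌ 3 Ag^+ + AsO4^3-
Ksp = [Ag^+]^3[AsO4^3-]
Let s = molar solubility. Then [Ag^+] = 3s and [AsO4^3-] = s.
Substituting: Ksp = (3s)^3s = 27s^4
s = (6.7 x 10^-23 / 27)^(1/4) = 1.3 x 10^-6 M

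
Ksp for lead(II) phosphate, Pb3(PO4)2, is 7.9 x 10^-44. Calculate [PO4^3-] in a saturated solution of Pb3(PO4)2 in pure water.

Pb3(PO4)2(s) ⇌ 3 Pb^2+ + 2 PO4^3-
Ksp = [Pb^2+]^3[PO4^3-]^2
If s mol/L of Pb3(PO4)2 dissolves, [Pb^2+] = 3s and [PO4^3-] = 2s.
Substituting: Ksp = (3s)^3(2s)^2 = 108s^5
s^5 = 7.9 x 10^-44 / 108, so s = 9.39 × 10^-10 M
[PO4^3-] = 2s = 1.9 × 10^-9 M

1.9 × 10^-9 M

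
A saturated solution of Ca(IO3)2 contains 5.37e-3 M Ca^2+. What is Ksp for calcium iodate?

6.19 × 10^-7

Ca(IO3)2(s) ⇌ Ca^2+(aq) + 2 IO3^-(aq)
Stoichiometry gives [IO3^-] = (2/1)[Ca^2+] = 1.074 × 10^-2 M.
Ksp = [Ca^2+][IO3^-]^2
Ksp = 5.37 × 10^-3 × (1.074 x 10^-2)^2 = 6.19 × 10^-7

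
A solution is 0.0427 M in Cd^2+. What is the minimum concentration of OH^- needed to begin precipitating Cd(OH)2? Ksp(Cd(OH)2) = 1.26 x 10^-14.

Cd(OH)2(s) ⇌ Cd^2+ + 2 OH^-
Ksp = [Cd^2+][OH^-]^2
Precipitation begins when Q = Ksp. With [Cd^2+] = 0.0427 M:
1.26 x 10^-14 = (0.0427) × [OH^-]^2
[OH^-] = (1.26 x 10^-14 / 4.27 × 10^-2)^(1/2) = 5.43 × 10^-7 M

[OH^-] ≈ 5.43 × 10^-7 M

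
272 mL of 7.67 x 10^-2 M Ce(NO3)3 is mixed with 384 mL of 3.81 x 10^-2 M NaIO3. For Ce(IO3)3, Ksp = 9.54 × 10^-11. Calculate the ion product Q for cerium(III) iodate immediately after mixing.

Total volume = 272 + 384 = 656 mL.
[Ce^3+] = 7.67 × 10^-2 × (272/656) = 3.180 x 10^-2 M
[IO3^-] = 3.81 × 10^-2 × (384/656) = 2.230 × 10^-2 M
Ce(IO3)3(s) ⇌ Ce^3+(aq) + 3 IO3^-(aq), so Q = [Ce^3+][IO3^-]^3
Q = (3.180 x 10^-2)(2.230 x 10^-2)^3 = 3.53 x 10^-7
Q > Ksp, so Ce(IO3)3 will precipitate.

Q = 3.53 × 10^-7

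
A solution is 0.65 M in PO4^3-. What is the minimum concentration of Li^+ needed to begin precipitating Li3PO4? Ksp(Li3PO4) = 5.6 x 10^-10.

[Li^+] = 9.5 × 10^-4 M

Li3PO4(s) <=> 3 Li^+(aq) + PO4^3-(aq)
Ksp = [Li^+]^3[PO4^3-]
Precipitation begins when Q = Ksp. With [PO4^3-] = 0.65 M:
5.6 x 10^-10 = (0.65) × [Li^+]^3
[Li^+] = (5.6 x 10^-10 / 6.5 × 10^-1)^(1/3) = 9.5 × 10^-4 M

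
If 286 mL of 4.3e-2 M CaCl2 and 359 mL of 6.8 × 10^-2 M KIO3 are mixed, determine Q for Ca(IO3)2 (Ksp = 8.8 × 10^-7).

2.7 × 10^-5

Total volume = 286 + 359 = 645 mL.
[Ca^2+] = 4.3 x 10^-2 × (286/645) = 1.91 × 10^-2 M
[IO3^-] = 6.8 x 10^-2 × (359/645) = 3.78 x 10^-2 M
Ca(IO3)2(s) ⇌ Ca^2+(aq) + 2 IO3^-(aq), so Q = [Ca^2+][IO3^-]^2
Q = (1.91 x 10^-2)(3.78 × 10^-2)^2 = 2.7 × 10^-5
Q > Ksp, so Ca(IO3)2 will precipitate.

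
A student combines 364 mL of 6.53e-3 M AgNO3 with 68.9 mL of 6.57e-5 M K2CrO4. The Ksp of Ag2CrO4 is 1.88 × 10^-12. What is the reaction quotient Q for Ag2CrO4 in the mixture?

3.15 × 10^-10

Total volume = 364 + 68.9 = 432.9 mL.
[Ag^+] = 6.53 × 10^-3 × (364/432.9) = 5.491 × 10^-3 M
[CrO4^2-] = 6.57 × 10^-5 × (68.9/432.9) = 1.046 x 10^-5 M
Ag2CrO4(s) <=> 2 Ag^+ + CrO4^2-, so Q = [Ag^+]^2[CrO4^2-]
Q = (5.491 x 10^-3)^2(1.046 × 10^-5) = 3.15 × 10^-10
Q > Ksp, so Ag2CrO4 will precipitate.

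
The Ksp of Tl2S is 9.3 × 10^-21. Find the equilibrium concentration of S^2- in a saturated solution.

[S^2-] ≈ 1.3 x 10^-7 M

Tl2S(s) ⇌ 2 Tl^+ + S^2-
Ksp = [Tl^+]^2[S^2-]
Let s = molar solubility. Then [Tl^+] = 2s and [S^2-] = s.
So Ksp = (2s)^2 × s = 4s^3
s = (9.3 × 10^-21 / 4)^(1/3) = 1.32 x 10^-7 M
[S^2-] = s = 1.3 x 10^-7 M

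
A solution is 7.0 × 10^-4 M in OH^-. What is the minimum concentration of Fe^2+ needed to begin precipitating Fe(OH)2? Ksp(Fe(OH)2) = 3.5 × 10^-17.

[Fe^2+] = 7.1 × 10^-11 M

Fe(OH)2(s) <=> Fe^2+ + 2 OH^-
Ksp = [Fe^2+][OH^-]^2
Precipitation begins when Q = Ksp. With [OH^-] = 7.0 × 10^-4 M:
3.5 × 10^-17 = (7.0 × 10^-4)^2 × [Fe^2+]
[Fe^2+] = (3.5 × 10^-17 / 4.90 x 10^-7) = 7.1 × 10^-11 M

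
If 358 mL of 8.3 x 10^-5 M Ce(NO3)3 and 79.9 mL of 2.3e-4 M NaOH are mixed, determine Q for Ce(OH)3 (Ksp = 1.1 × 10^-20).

Q ≈ 5.0 × 10^-18

Total volume = 358 + 79.9 = 437.9 mL.
[Ce^3+] = 8.3 x 10^-5 × (358/437.9) = 6.79 × 10^-5 M
[OH^-] = 2.3 x 10^-4 × (79.9/437.9) = 4.20 × 10^-5 M
Ce(OH)3(s) ⇌ Ce^3+(aq) + 3 OH^-(aq), so Q = [Ce^3+][OH^-]^3
Q = (6.79 × 10^-5)(4.20 x 10^-5)^3 = 5.0 × 10^-18
Q > Ksp, so Ce(OH)3 will precipitate.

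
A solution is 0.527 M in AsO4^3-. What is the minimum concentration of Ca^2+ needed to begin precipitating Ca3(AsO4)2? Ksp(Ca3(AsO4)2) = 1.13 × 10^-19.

Ca3(AsO4)2(s) <=> 3 Ca^2+ + 2 AsO4^3-
Ksp = [Ca^2+]^3[AsO4^3-]^2
Precipitation begins when Q = Ksp. With [AsO4^3-] = 0.527 M:
1.13 × 10^-19 = (0.527)^2 × [Ca^2+]^3
[Ca^2+] = (1.13 × 10^-19 / 2.777 x 10^-1)^(1/3) = 7.41 x 10^-7 M

7.41 × 10^-7 M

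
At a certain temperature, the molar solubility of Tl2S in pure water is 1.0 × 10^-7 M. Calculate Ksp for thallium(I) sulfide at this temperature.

Tl2S(s) ⇌ 2 Tl^+(aq) + S^2-(aq)
If s mol/L of Tl2S dissolves, [Tl^+] = 2s and [S^2-] = s.
Ksp = [Tl^+]^2[S^2-]
So Ksp = (2s)^2 × s = 4s^3
Ksp = 4 × (1.0 × 10^-7)^3 = 4.0 × 10^-21

Ksp = 4.0e-21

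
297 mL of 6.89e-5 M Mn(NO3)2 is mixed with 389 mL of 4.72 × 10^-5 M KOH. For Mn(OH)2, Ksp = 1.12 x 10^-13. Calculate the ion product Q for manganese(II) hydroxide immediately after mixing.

Total volume = 297 + 389 = 686 mL.
[Mn^2+] = 6.89 × 10^-5 × (297/686) = 2.983 × 10^-5 M
[OH^-] = 4.72 x 10^-5 × (389/686) = 2.677 × 10^-5 M
Mn(OH)2(s) ⇌ Mn^2+(aq) + 2 OH^-(aq), so Q = [Mn^2+][OH^-]^2
Q = (2.983 × 10^-5)(2.677 x 10^-5)^2 = 2.14 x 10^-14
Q < Ksp, so no precipitate of Mn(OH)2 forms.

2.14 x 10^-14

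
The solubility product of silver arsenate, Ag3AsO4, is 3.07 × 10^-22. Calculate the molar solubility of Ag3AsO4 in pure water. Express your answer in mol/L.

Ag3AsO4(s) ⇌ 3 Ag^+ + AsO4^3-
Ksp = [Ag^+]^3[AsO4^3-]
For each mole of Ag3AsO4 that dissolves: [Ag^+] = 3s, [AsO4^3-] = s.
So Ksp = (3s)^3 × s = 27s^4
s = (3.07 × 10^-22 / 27)^(1/4) = 1.84 × 10^-6 M

s = 1.84 x 10^-6 M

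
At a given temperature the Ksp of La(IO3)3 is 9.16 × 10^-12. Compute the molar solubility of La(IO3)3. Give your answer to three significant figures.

7.63 x 10^-4 M

La(IO3)3(s) <=> La^3+(aq) + 3 IO3^-(aq)
Ksp = [La^3+][IO3^-]^3
With molar solubility s: [La^3+] = s, [IO3^-] = 3s.
So Ksp = s × (3s)^3 = 27s^4
Solving, s = (9.16 × 10^-12/27)^(1/4) = 7.63 × 10^-4 M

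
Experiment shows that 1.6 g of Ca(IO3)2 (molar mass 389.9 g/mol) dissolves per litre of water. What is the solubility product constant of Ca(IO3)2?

Molar solubility s = (1.6 g/L) / (389.9 g/mol) = 4.10 × 10^-3 M.
Ca(IO3)2(s) ⇌ Ca^2+ + 2 IO3^-
With molar solubility s: [Ca^2+] = s, [IO3^-] = 2s.
Ksp = [Ca^2+][IO3^-]^2
So Ksp = s × (2s)^2 = 4s^3
With s = 4.10 × 10^-3: Ksp = 2.8 × 10^-7

Ksp = 2.8 × 10^-7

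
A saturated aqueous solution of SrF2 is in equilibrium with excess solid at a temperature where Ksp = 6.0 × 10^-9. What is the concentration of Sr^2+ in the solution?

SrF2(s) ⇌ Sr^2+(aq) + 2 F^-(aq)
Ksp = [Sr^2+][F^-]^2
Let s = molar solubility. Then [Sr^2+] = s and [F^-] = 2s.
Ksp = s(2s)^2 = 4s^3
s^3 = 6.0 × 10^-9 / 4, so s = 1.14 x 10^-3 M
[Sr^2+] = s = 1.1 x 10^-3 M

[Sr^2+] = 1.1 × 10^-3 M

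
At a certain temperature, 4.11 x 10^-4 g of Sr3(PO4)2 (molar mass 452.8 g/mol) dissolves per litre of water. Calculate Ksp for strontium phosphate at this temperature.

6.65 × 10^-29

Molar solubility s = (4.11 × 10^-4 g/L) / (452.8 g/mol) = 9.077 × 10^-7 M.
Sr3(PO4)2(s) ⇌ 3 Sr^2+(aq) + 2 PO4^3-(aq)
Let s = molar solubility. Then [Sr^2+] = 3s and [PO4^3-] = 2s.
Ksp = [Sr^2+]^3[PO4^3-]^2
So Ksp = (3s)^3 × (2s)^2 = 108s^5
With s = 9.077 × 10^-7: Ksp = 6.65 × 10^-29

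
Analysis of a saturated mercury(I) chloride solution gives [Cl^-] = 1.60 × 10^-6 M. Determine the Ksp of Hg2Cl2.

Hg2Cl2(s) <=> Hg2^2+ + 2 Cl^-
Stoichiometry gives [Hg2^2+] = (1/2)[Cl^-] = 8.000 x 10^-7 M.
Ksp = [Hg2^2+][Cl^-]^2
Ksp = 8.000 × 10^-7 × (1.60 x 10^-6)^2 = 2.05 x 10^-18

Ksp = 2.05 x 10^-18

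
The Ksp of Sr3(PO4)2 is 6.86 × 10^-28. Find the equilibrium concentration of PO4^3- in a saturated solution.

[PO4^3-] = 2.89 × 10^-6 M

Sr3(PO4)2(s) ⇌ 3 Sr^2+(aq) + 2 PO4^3-(aq)
Ksp = [Sr^2+]^3[PO4^3-]^2
With molar solubility s: [Sr^2+] = 3s, [PO4^3-] = 2s.
Substituting: Ksp = (3s)^3(2s)^2 = 108s^5
Solving, s = (6.86 × 10^-28/108)^(1/5) = 1.447 × 10^-6 M
[PO4^3-] = 2s = 2.89 x 10^-6 M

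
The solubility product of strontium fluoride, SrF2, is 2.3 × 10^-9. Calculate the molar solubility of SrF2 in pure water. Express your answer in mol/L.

s = 8.3 × 10^-4 M

SrF2(s) ⇌ Sr^2+ + 2 F^-
Ksp = [Sr^2+][F^-]^2
If s mol/L of SrF2 dissolves, [Sr^2+] = s and [F^-] = 2s.
So Ksp = s × (2s)^2 = 4s^3
s = (2.3 × 10^-9 / 4)^(1/3) = 8.3 x 10^-4 M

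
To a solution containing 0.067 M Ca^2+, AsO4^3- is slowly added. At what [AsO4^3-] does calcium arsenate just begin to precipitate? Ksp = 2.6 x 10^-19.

Ca3(AsO4)2(s) <=> 3 Ca^2+(aq) + 2 AsO4^3-(aq)
Ksp = [Ca^2+]^3[AsO4^3-]^2
Precipitation begins when Q = Ksp. With [Ca^2+] = 0.067 M:
2.6 x 10^-19 = (0.067)^3 × [AsO4^3-]^2
[AsO4^3-] = (2.6 x 10^-19 / 3.01 × 10^-4)^(1/2) = 2.9 × 10^-8 M

[AsO4^3-] ≈ 2.9 × 10^-8 M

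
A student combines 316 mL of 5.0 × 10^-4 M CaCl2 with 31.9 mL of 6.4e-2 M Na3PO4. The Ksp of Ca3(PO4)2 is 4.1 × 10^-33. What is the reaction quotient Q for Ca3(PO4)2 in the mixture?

Total volume = 316 + 31.9 = 347.9 mL.
[Ca^2+] = 5.0 x 10^-4 × (316/347.9) = 4.54 × 10^-4 M
[PO4^3-] = 6.4 × 10^-2 × (31.9/347.9) = 5.87 x 10^-3 M
Ca3(PO4)2(s) ⇌ 3 Ca^2+(aq) + 2 PO4^3-(aq), so Q = [Ca^2+]^3[PO4^3-]^2
Q = (4.54 × 10^-4)^3(5.87 x 10^-3)^2 = 3.2 x 10^-15
Q > Ksp, so Ca3(PO4)2 will precipitate.

Q ≈ 3.2 x 10^-15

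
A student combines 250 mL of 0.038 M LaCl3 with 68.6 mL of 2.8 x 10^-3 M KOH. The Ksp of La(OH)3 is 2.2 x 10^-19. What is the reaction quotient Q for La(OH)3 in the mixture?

Q = 6.5e-12

Total volume = 250 + 68.6 = 318.6 mL.
[La^3+] = 3.8 × 10^-2 × (250/318.6) = 2.98 × 10^-2 M
[OH^-] = 2.8 × 10^-3 × (68.6/318.6) = 6.03 × 10^-4 M
La(OH)3(s) ⇌ La^3+ + 3 OH^-, so Q = [La^3+][OH^-]^3
Q = (2.98 x 10^-2)(6.03 × 10^-4)^3 = 6.5 × 10^-12
Q > Ksp, so La(OH)3 will precipitate.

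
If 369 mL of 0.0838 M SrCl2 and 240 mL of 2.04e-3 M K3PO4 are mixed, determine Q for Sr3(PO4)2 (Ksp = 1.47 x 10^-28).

Q ≈ 8.46e-11

Total volume = 369 + 240 = 609 mL.
[Sr^2+] = 8.38 x 10^-2 × (369/609) = 5.078 x 10^-2 M
[PO4^3-] = 2.04 × 10^-3 × (240/609) = 8.039 × 10^-4 M
Sr3(PO4)2(s) ⇌ 3 Sr^2+(aq) + 2 PO4^3-(aq), so Q = [Sr^2+]^3[PO4^3-]^2
Q = (5.078 × 10^-2)^3(8.039 × 10^-4)^2 = 8.46 × 10^-11
Q > Ksp, so Sr3(PO4)2 will precipitate.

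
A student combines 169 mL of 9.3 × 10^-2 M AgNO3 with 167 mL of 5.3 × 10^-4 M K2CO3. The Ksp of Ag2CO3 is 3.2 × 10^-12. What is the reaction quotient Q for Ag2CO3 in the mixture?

Total volume = 169 + 167 = 336 mL.
[Ag^+] = 9.3 × 10^-2 × (169/336) = 4.68 × 10^-2 M
[CO3^2-] = 5.3 × 10^-4 × (167/336) = 2.63 x 10^-4 M
Ag2CO3(s) <=> 2 Ag^+(aq) + CO3^2-(aq), so Q = [Ag^+]^2[CO3^2-]
Q = (4.68 × 10^-2)^2(2.63 x 10^-4) = 5.8 x 10^-7
Q > Ksp, so Ag2CO3 will precipitate.

Q ≈ 5.8 x 10^-7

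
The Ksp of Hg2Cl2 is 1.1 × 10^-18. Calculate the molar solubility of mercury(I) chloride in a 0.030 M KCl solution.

1.2 × 10^-15 M

Hg2Cl2(s) <=> Hg2^2+(aq) + 2 Cl^-(aq)
Ksp = [Hg2^2+][Cl^-]^2
Let s = moles of Hg2Cl2 that dissolve per litre. [Hg2^2+] = s, [Cl^-] = 0.030 + 2s ≈ 0.030 (Ksp is small, so little additional dissolves).
Ksp ≈ s × (0.030)^2
s = 1.2 × 10^-15 M
Check: 2s = 2.4 × 10^-15 ≪ 0.030, so the approximation is valid.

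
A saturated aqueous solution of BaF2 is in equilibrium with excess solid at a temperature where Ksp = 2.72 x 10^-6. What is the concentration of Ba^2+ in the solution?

BaF2(s) <=> Ba^2+ + 2 F^-
Ksp = [Ba^2+][F^-]^2
With molar solubility s: [Ba^2+] = s, [F^-] = 2s.
Ksp = s(2s)^2 = 4s^3
Solving, s = (2.72 x 10^-6/4)^(1/3) = 8.794 x 10^-3 M
[Ba^2+] = s = 8.79 × 10^-3 M

[Ba^2+] = 8.79e-3 M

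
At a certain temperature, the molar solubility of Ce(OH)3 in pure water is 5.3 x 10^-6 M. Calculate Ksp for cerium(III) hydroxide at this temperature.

Ce(OH)3(s) ⇌ Ce^3+(aq) + 3 OH^-(aq)
With molar solubility s: [Ce^3+] = s, [OH^-] = 3s.
Ksp = [Ce^3+][OH^-]^3
Substituting: Ksp = s(3s)^3 = 27s^4
Ksp = 27 × (5.3 × 10^-6)^4 = 2.1 x 10^-20

Ksp ≈ 2.1e-20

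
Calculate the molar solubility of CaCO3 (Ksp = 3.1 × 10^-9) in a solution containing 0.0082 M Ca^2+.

CaCO3(s) ⇌ Ca^2+(aq) + CO3^2-(aq)
Ksp = [Ca^2+][CO3^2-]
Let s = moles of CaCO3 that dissolve per litre. [Ca^2+] = 0.0082 + s ≈ 0.0082, [CO3^2-] = s (since the Ca^2+ already present dominates).
Ksp ≈ 0.0082 × s
s = 3.8 x 10^-7 M
Check: s = 3.8 × 10^-7 ≪ 0.0082, so the approximation is valid.

3.8 x 10^-7 M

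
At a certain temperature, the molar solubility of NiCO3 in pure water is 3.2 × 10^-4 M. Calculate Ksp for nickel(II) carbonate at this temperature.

1.0 × 10^-7

NiCO3(s) <=> Ni^2+ + CO3^2-
For each mole of NiCO3 that dissolves: [Ni^2+] = s, [CO3^2-] = s.
Ksp = [Ni^2+][CO3^2-]
Ksp = s × s = s^2
Ksp = (3.2 × 10^-4)^2 = 1.0 × 10^-7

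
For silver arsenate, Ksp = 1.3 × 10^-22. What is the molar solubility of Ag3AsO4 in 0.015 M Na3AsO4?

6.8e-8 M

Ag3AsO4(s) <=> 3 Ag^+ + AsO4^3-
Ksp = [Ag^+]^3[AsO4^3-]
If s mol/L dissolves here, [Ag^+] = 3s, [AsO4^3-] = 0.015 + s ≈ 0.015 (common-ion effect: AsO4^3- is already 0.015 M).
Ksp ≈ (3s)^3 × 0.015
s = 6.8 × 10^-8 M
Check: s = 6.8 × 10^-8 ≪ 0.015, so the approximation is valid.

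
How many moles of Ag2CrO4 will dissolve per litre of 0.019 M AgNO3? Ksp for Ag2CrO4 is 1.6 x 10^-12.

4.4 × 10^-9 M

Ag2CrO4(s) ⇌ 2 Ag^+(aq) + CrO4^2-(aq)
Ksp = [Ag^+]^2[CrO4^2-]
Let s = moles of Ag2CrO4 that dissolve per litre. [Ag^+] = 0.019 + 2s ≈ 0.019, [CrO4^2-] = s (Ksp is small, so little additional dissolves).
Ksp ≈ (0.019)^2 × s
s = 4.4 x 10^-9 M
Check: 2s = 8.9 x 10^-9 ≪ 0.019, so the approximation is valid.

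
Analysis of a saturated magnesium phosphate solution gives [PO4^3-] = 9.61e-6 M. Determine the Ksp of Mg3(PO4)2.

Mg3(PO4)2(s) <=> 3 Mg^2+ + 2 PO4^3-
Stoichiometry gives [Mg^2+] = (3/2)[PO4^3-] = 1.442 × 10^-5 M.
Ksp = [Mg^2+]^3[PO4^3-]^2
Ksp = (1.442 × 10^-5)^3 × (9.61 × 10^-6)^2 = 2.77 × 10^-25

2.77 × 10^-25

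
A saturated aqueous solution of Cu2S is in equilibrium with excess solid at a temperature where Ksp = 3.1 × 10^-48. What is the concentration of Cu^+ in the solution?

Cu2S(s) ⇌ 2 Cu^+ + S^2-
Ksp = [Cu^+]^2[S^2-]
For each mole of Cu2S that dissolves: [Cu^+] = 2s, [S^2-] = s.
Ksp = (2s)^2s = 4s^3
s^3 = 3.1 × 10^-48 / 4, so s = 9.19 × 10^-17 M
[Cu^+] = 2s = 1.8 × 10^-16 M

[Cu^+] = 1.8e-16 M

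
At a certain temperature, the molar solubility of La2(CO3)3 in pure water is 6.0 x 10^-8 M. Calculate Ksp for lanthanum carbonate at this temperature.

La2(CO3)3(s) ⇌ 2 La^3+ + 3 CO3^2-
Let s = molar solubility. Then [La^3+] = 2s and [CO3^2-] = 3s.
Ksp = [La^3+]^2[CO3^2-]^3
So Ksp = (2s)^2 × (3s)^3 = 108s^5
With s = 6.0 x 10^-8: Ksp = 8.4 × 10^-35

8.4 × 10^-35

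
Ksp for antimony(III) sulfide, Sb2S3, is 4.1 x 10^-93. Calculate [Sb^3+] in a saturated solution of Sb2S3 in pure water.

Sb2S3(s) ⇌ 2 Sb^3+(aq) + 3 S^2-(aq)
Ksp = [Sb^3+]^2[S^2-]^3
For each mole of Sb2S3 that dissolves: [Sb^3+] = 2s, [S^2-] = 3s.
So Ksp = (2s)^2 × (3s)^3 = 108s^5
s = (4.1 x 10^-93 / 108)^(1/5) = 1.31 × 10^-19 M
[Sb^3+] = 2s = 2.6 x 10^-19 M

2.6e-19 M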